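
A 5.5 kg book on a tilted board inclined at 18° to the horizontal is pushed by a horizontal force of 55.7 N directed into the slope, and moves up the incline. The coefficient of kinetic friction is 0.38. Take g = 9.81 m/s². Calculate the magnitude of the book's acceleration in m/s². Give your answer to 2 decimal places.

1.87 m/s²

The horizontal push has components F cos 18° = 55.7 × 0.9511 = 52.976 N up the incline and F sin 18° = 55.7 × 0.3090 = 17.211 N pressing into the surface.
The normal force is therefore N = mg cos 18° + F sin 18° = 51.317 + 17.211 = 68.528 N, and kinetic friction down the slope is μN = 0.38 × 68.528 = 26.041 N.
Along the incline: F cos 18° − mg sin 18° − μN = ma, so 52.976 − 16.672 − 26.041 = 5.5 a, giving a = 1.8660 m/s².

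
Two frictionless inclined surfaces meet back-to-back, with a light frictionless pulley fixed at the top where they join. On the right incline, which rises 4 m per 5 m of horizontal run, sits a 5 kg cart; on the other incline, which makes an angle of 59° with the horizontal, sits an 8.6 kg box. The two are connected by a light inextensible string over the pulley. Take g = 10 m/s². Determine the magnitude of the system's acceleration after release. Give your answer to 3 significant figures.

3.12 m/s²

Resolve each weight along its own incline: the 5 kg mass has component 5 × 10 × sin 38.66° = 31.235 N down its slope, and the 8.6 kg mass has 8.6 × 10 × sin 59° = 73.716 N down its slope.
The 8.6 kg side's 73.716 N exceeds the other side's 31.235 N, so that mass slides down and the 5 kg mass slides up. Taking that direction as positive, Newton's second law for the whole system gives 73.716 − 31.235 = (5 + 8.6) a, so a = 42.481 / 13.6 = 3.1236 m/s².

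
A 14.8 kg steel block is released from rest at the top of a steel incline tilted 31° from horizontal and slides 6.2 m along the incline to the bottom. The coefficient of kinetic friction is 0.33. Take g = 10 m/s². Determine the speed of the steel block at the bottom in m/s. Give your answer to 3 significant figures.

The weight component along the incline is mg sin 31° = 76.226 N and the normal force is N = mg cos 31° = 126.861 N.
Friction up the slope is f = μN = 0.33 × 126.861 = 41.864 N, so the net downslope force is 76.226 − 41.864 = 34.362 N and a = 34.362 / 14.8 = 2.3218 m/s².
Starting from rest over a distance of 6.2 m, v² = 2aL = 2 × 2.3218 × 6.2 = 28.7903, so v = 5.3657 m/s.

5.37 m/s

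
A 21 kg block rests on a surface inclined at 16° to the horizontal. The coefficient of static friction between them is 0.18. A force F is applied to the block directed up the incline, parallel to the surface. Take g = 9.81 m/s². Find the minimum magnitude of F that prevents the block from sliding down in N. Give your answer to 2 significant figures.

The normal force is N = mg cos 16° = 198.030 N. With F at its minimum the block is on the verge of sliding down, so static friction is at its maximum μ_s N = 0.18 × 198.030 = 35.645 N and acts up the slope.
Equilibrium along the incline: F + μ_s N = mg sin 16°, so F = 56.784 − 35.645 = 21.139 N.

21 N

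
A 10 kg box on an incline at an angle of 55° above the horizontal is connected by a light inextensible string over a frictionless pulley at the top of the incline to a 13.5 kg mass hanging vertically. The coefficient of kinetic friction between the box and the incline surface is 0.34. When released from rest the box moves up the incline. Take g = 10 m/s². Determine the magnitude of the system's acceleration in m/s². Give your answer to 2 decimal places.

1.43 m/s²

For the box on the incline: the weight component along the slope is m₁g sin 55° = 10 × 10 × 0.8192 = 81.920 N and the normal force is N = m₁g cos 55° = 57.358 N.
Kinetic friction opposes the box's motion up the incline: f = μN = 0.34 × 57.358 = 19.502 N acting down the slope.
Newton's second law for the box (up-slope positive): T − 81.920 − 19.502 = 10 a. For the hanging mass (downward positive): 13.5 × 10 − T = 13.5 a.
Adding the two equations eliminates T: 33.578 = 23.5 a, so a = 1.4289 m/s².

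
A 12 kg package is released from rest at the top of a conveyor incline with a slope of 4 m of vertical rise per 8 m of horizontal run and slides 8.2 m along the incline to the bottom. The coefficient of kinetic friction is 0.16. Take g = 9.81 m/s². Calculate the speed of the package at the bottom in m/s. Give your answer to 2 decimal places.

The weight component along the incline is mg sin 26.57° = 52.646 N and the normal force is N = mg cos 26.57° = 105.292 N.
Friction up the slope is f = μN = 0.16 × 105.292 = 16.847 N, so the net downslope force is 52.646 − 16.847 = 35.799 N and a = 35.799 / 12 = 2.9832 m/s².
Starting from rest over a distance of 8.2 m, v² = 2aL = 2 × 2.9832 × 8.2 = 48.9245, so v = 6.9946 m/s.

6.99 m/s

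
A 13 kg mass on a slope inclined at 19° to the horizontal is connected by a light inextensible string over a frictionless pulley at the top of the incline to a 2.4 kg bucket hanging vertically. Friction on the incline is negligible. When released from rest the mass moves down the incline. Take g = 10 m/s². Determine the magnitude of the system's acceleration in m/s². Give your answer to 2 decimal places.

For the mass on the incline: the weight component along the slope is m₁g sin 19° = 13 × 10 × 0.3256 = 42.328 N and the normal force is N = m₁g cos 19° = 122.917 N.
Newton's second law for the mass (down-slope positive): 42.328 − T = 13 a. For the hanging bucket (upward positive): T − 2.4 × 10 = 2.4 a.
Adding the two equations eliminates T: 18.328 = 15.4 a, so a = 1.1901 m/s².

1.19 m/s²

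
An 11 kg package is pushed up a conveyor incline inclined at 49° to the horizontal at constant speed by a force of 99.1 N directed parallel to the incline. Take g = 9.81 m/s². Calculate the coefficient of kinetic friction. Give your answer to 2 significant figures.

At constant speed ΣF = 0 along the incline. The applied 99.1 N acts up the slope; the weight component mg sin 49° = 81.441 N and kinetic friction μN both act down the slope.
So 99.1 = 81.441 + μ × 70.795, giving μ = (99.1 − 81.441) / 70.795 = 0.2494.

0.25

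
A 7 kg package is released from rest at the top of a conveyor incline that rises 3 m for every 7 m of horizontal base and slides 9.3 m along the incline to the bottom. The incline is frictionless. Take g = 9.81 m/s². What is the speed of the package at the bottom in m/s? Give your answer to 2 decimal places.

8.48 m/s

The weight component along the incline is mg sin 23.20° = 27.050 N and the normal force is N = mg cos 23.20° = 63.118 N.
With no friction, a = g sin 23.20° = 3.8643 m/s².
Starting from rest over a distance of 9.3 m, v² = 2aL = 2 × 3.8643 × 9.3 = 71.8760, so v = 8.4780 m/s.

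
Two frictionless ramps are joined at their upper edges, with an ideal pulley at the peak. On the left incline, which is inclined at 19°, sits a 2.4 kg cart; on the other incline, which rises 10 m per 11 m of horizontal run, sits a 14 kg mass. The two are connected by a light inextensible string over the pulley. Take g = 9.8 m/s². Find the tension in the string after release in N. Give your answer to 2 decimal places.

Resolve each weight along its own incline: the 2.4 kg mass has component 2.4 × 9.8 × sin 19° = 7.657 N down its slope, and the 14 kg mass has 14 × 9.8 × sin 42.27° = 92.291 N down its slope.
The 14 kg side's 92.291 N exceeds the other side's 7.657 N, so that mass slides down and the 2.4 kg mass slides up. Taking that direction as positive, Newton's second law for the whole system gives 92.291 − 7.657 = (2.4 + 14) a, so a = 84.634 / 16.4 = 5.1606 m/s².
For the 2.4 kg mass (up-slope positive): T − 7.657 = 2.4 × 5.1606, so T = 20.042 N.

20.04 N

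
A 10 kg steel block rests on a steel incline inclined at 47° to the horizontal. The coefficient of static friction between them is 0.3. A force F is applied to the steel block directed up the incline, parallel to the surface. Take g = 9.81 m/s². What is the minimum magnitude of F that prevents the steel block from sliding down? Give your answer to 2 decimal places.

The normal force is N = mg cos 47° = 66.904 N. With F at its minimum the steel block is on the verge of sliding down, so static friction is at its maximum μ_s N = 0.3 × 66.904 = 20.071 N and acts up the slope.
Equilibrium along the incline: F + μ_s N = mg sin 47°, so F = 71.746 − 20.071 = 51.675 N.

51.67 N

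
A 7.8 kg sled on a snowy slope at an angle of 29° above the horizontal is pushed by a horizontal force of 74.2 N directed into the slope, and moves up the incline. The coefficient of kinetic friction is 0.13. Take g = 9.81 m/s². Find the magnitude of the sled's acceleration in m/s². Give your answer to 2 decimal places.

1.85 m/s²

The horizontal push has components F cos 29° = 74.2 × 0.8746 = 64.895 N up the incline and F sin 29° = 74.2 × 0.4848 = 35.972 N pressing into the surface.
The normal force is therefore N = mg cos 29° + F sin 29° = 66.923 + 35.972 = 102.895 N, and kinetic friction down the slope is μN = 0.13 × 102.895 = 13.376 N.
Along the incline: F cos 29° − mg sin 29° − μN = ma, so 64.895 − 37.096 − 13.376 = 7.8 a, giving a = 1.8491 m/s².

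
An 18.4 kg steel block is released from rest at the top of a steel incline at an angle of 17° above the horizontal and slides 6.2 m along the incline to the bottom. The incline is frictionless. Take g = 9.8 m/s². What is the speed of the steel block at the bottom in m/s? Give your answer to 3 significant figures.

5.96 m/s

The weight component along the incline is mg sin 17° = 52.720 N and the normal force is N = mg cos 17° = 172.441 N.
With no friction, a = g sin 17° = 2.8652 m/s².
Starting from rest over a distance of 6.2 m, v² = 2aL = 2 × 2.8652 × 6.2 = 35.5285, so v = 5.9606 m/s.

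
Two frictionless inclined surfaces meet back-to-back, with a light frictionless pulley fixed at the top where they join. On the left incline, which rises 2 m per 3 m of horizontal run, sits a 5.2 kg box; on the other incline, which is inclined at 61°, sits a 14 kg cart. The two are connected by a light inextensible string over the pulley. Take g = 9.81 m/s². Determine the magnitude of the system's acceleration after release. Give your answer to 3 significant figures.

Resolve each weight along its own incline: the 5.2 kg mass has component 5.2 × 9.81 × sin 33.69° = 28.296 N down its slope, and the 14 kg mass has 14 × 9.81 × sin 61° = 120.120 N down its slope.
The 14 kg side's 120.120 N exceeds the other side's 28.296 N, so that mass slides down and the 5.2 kg mass slides up. Taking that direction as positive, Newton's second law for the whole system gives 120.120 − 28.296 = (5.2 + 14) a, so a = 91.824 / 19.2 = 4.7825 m/s².

4.78 m/s²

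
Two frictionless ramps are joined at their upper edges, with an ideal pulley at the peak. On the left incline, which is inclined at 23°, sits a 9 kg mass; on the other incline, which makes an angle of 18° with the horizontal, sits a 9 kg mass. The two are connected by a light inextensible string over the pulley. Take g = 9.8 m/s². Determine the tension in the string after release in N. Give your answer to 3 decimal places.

Resolve each weight along its own incline: the 9 kg mass has component 9 × 9.8 × sin 23° = 34.462 N down its slope, and the 9 kg mass has 9 × 9.8 × sin 18° = 27.255 N down its slope.
The 9 kg side's 34.462 N exceeds the other side's 27.255 N, so that mass slides down and the 9 kg mass slides up. Taking that direction as positive, Newton's second law for the whole system gives 34.462 − 27.255 = (9 + 9) a, so a = 7.207 / 18 = 0.4004 m/s².
For the 9 kg mass (up-slope positive): T − 27.255 = 9 × 0.4004, so T = 30.859 N.

30.859 N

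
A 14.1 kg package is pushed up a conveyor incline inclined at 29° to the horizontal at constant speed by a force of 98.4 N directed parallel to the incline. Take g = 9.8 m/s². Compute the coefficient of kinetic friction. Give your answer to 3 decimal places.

0.260

At constant speed ΣF = 0 along the incline. The applied 98.4 N acts up the slope; the weight component mg sin 29° = 66.991 N and kinetic friction μN both act down the slope.
So 98.4 = 66.991 + μ × 120.855, giving μ = (98.4 − 66.991) / 120.855 = 0.2599.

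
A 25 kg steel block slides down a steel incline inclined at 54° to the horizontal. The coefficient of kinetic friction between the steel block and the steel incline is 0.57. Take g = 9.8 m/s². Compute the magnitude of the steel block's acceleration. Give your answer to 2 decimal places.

4.64 m/s²

Resolving the weight along the incline: the component pulling the steel block down the slope is mg sin 54° = 25 × 9.8 × 0.8090 = 198.205 N, and the normal force is N = mg cos 54° = 25 × 9.8 × 0.5878 = 144.011 N.
Kinetic friction acts up the slope with magnitude f = μN = 0.57 × 144.011 = 82.086 N.
Net force along the incline is 198.205 − 82.086 = 116.119 N, so a = 116.119 / 25 = 4.6448 m/s².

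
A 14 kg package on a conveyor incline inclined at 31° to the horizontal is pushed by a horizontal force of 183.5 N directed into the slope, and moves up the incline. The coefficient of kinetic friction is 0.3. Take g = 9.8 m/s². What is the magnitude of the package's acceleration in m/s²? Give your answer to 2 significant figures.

The horizontal push has components F cos 31° = 183.5 × 0.8572 = 157.296 N up the incline and F sin 31° = 183.5 × 0.5150 = 94.502 N pressing into the surface.
The normal force is therefore N = mg cos 31° + F sin 31° = 117.608 + 94.502 = 212.110 N, and kinetic friction down the slope is μN = 0.3 × 212.110 = 63.633 N.
Along the incline: F cos 31° − mg sin 31° − μN = ma, so 157.296 − 70.658 − 63.633 = 14 a, giving a = 1.6432 m/s².

1.6 m/s²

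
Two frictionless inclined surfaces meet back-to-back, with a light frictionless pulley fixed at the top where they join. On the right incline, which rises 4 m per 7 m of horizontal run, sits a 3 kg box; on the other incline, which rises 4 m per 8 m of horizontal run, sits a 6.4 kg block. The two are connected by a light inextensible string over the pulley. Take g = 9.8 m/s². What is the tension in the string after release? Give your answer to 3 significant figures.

Resolve each weight along its own incline: the 3 kg mass has component 3 × 9.8 × sin 29.74° = 14.586 N down its slope, and the 6.4 kg mass has 6.4 × 9.8 × sin 26.57° = 28.049 N down its slope.
The 6.4 kg side's 28.049 N exceeds the other side's 14.586 N, so that mass slides down and the 3 kg mass slides up. Taking that direction as positive, Newton's second law for the whole system gives 28.049 − 14.586 = (3 + 6.4) a, so a = 13.463 / 9.4 = 1.4322 m/s².
For the 3 kg mass (up-slope positive): T − 14.586 = 3 × 1.4322, so T = 18.883 N.

18.9 N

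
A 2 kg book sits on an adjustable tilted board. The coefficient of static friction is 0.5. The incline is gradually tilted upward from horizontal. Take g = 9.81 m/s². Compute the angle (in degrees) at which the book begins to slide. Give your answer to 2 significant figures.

At the threshold of sliding, static friction is at its maximum μ_s N and exactly balances the weight component along the incline: mg sin θ = μ_s mg cos θ.
Hence tan θ = μ_s = 0.5, so θ = arctan(0.5) = 26.5651°.

27°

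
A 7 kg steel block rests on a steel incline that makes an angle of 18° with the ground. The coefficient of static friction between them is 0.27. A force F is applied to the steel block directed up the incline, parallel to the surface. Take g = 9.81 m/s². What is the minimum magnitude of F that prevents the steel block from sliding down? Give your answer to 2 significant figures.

3.6 N

The normal force is N = mg cos 18° = 65.309 N. With F at its minimum the steel block is on the verge of sliding down, so static friction is at its maximum μ_s N = 0.27 × 65.309 = 17.633 N and acts up the slope.
Equilibrium along the incline: F + μ_s N = mg sin 18°, so F = 21.220 − 17.633 = 3.587 N.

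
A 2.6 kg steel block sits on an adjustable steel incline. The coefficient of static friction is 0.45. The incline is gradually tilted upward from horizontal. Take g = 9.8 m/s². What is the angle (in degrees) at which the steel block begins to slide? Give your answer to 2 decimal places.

24.23°

At the threshold of sliding, static friction is at its maximum μ_s N and exactly balances the weight component along the incline: mg sin θ = μ_s mg cos θ.
Hence tan θ = μ_s = 0.45, so θ = arctan(0.45) = 24.2277°.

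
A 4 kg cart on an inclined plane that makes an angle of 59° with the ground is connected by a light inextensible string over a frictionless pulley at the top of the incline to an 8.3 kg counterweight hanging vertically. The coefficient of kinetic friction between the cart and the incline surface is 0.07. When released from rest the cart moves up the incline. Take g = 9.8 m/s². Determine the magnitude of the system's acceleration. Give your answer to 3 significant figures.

3.77 m/s²

For the cart on the incline: the weight component along the slope is m₁g sin 59° = 4 × 9.8 × 0.8572 = 33.602 N and the normal force is N = m₁g cos 59° = 20.189 N.
Kinetic friction opposes the cart's motion up the incline: f = μN = 0.07 × 20.189 = 1.413 N acting down the slope.
Newton's second law for the cart (up-slope positive): T − 33.602 − 1.413 = 4 a. For the hanging counterweight (downward positive): 8.3 × 9.8 − T = 8.3 a.
Adding the two equations eliminates T: 46.325 = 12.3 a, so a = 3.7663 m/s².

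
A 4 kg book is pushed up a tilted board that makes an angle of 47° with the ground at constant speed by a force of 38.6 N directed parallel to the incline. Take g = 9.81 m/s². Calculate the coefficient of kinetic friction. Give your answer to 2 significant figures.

0.37

At constant speed ΣF = 0 along the incline. The applied 38.6 N acts up the slope; the weight component mg sin 47° = 28.698 N and kinetic friction μN both act down the slope.
So 38.6 = 28.698 + μ × 26.762, giving μ = (38.6 − 28.698) / 26.762 = 0.3700.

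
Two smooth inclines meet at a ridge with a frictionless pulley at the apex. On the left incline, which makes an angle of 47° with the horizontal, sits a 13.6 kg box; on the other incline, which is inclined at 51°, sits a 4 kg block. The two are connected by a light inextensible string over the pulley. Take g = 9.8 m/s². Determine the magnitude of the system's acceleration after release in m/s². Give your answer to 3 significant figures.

Resolve each weight along its own incline: the 13.6 kg mass has component 13.6 × 9.8 × sin 47° = 97.475 N down its slope, and the 4 kg mass has 4 × 9.8 × sin 51° = 30.464 N down its slope.
The 13.6 kg side's 97.475 N exceeds the other side's 30.464 N, so that mass slides down and the 4 kg mass slides up. Taking that direction as positive, Newton's second law for the whole system gives 97.475 − 30.464 = (13.6 + 4) a, so a = 67.011 / 17.6 = 3.8074 m/s².

3.81 m/s²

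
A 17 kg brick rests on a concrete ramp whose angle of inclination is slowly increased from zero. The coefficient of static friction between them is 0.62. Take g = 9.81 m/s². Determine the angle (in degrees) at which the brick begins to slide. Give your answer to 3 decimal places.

At the threshold of sliding, static friction is at its maximum μ_s N and exactly balances the weight component along the incline: mg sin θ = μ_s mg cos θ.
Hence tan θ = μ_s = 0.62, so θ = arctan(0.62) = 31.7989°.

31.799°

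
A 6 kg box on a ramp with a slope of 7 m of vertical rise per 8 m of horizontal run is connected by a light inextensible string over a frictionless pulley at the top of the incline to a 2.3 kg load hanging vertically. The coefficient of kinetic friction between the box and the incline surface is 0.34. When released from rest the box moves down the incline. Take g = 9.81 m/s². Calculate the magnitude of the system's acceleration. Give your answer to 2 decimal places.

0.14 m/s²

For the box on the incline: the weight component along the slope is m₁g sin 41.19° = 6 × 9.81 × 0.6585 = 38.759 N and the normal force is N = m₁g cos 41.19° = 44.297 N.
Kinetic friction opposes the box's motion down the incline: f = μN = 0.34 × 44.297 = 15.061 N acting up the slope.
Newton's second law for the box (down-slope positive): 38.759 − 15.061 − T = 6 a. For the hanging load (upward positive): T − 2.3 × 9.81 = 2.3 a.
Adding the two equations eliminates T: 1.135 = 8.3 a, so a = 0.1367 m/s².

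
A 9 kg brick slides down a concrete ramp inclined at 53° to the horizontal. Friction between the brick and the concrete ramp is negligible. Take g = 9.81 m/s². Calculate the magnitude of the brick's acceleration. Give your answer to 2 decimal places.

Resolving the weight along the incline: the component pulling the brick down the slope is mg sin 53° = 9 × 9.81 × 0.7986 = 70.508 N, and the normal force is N = mg cos 53° = 9 × 9.81 × 0.6018 = 53.133 N.
With no friction the net force along the incline is 70.508 N, so a = g sin 53° = 70.508 / 9 = 7.8342 m/s².

7.83 m/s²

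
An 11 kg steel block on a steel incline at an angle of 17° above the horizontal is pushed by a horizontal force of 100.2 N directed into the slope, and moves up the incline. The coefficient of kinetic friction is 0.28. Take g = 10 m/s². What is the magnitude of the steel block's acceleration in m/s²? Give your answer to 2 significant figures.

2.4 m/s²

The horizontal push has components F cos 17° = 100.2 × 0.9563 = 95.821 N up the incline and F sin 17° = 100.2 × 0.2924 = 29.298 N pressing into the surface.
The normal force is therefore N = mg cos 17° + F sin 17° = 105.193 + 29.298 = 134.491 N, and kinetic friction down the slope is μN = 0.28 × 134.491 = 37.657 N.
Along the incline: F cos 17° − mg sin 17° − μN = ma, so 95.821 − 32.164 − 37.657 = 11 a, giving a = 2.3636 m/s².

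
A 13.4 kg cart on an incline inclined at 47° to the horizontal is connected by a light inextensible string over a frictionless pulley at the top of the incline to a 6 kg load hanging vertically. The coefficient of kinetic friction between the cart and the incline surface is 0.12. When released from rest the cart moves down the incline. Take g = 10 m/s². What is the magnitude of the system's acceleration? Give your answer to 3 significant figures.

For the cart on the incline: the weight component along the slope is m₁g sin 47° = 13.4 × 10 × 0.7314 = 98.008 N and the normal force is N = m₁g cos 47° = 91.388 N.
Kinetic friction opposes the cart's motion down the incline: f = μN = 0.12 × 91.388 = 10.967 N acting up the slope.
Newton's second law for the cart (down-slope positive): 98.008 − 10.967 − T = 13.4 a. For the hanging load (upward positive): T − 6 × 10 = 6 a.
Adding the two equations eliminates T: 27.041 = 19.4 a, so a = 1.3939 m/s².

1.39 m/s²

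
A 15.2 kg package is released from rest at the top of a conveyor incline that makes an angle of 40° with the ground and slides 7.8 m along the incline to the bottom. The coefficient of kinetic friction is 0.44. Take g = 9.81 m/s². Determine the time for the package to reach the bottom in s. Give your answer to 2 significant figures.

The weight component along the incline is mg sin 40° = 95.847 N and the normal force is N = mg cos 40° = 114.226 N.
Friction up the slope is f = μN = 0.44 × 114.226 = 50.259 N, so the net downslope force is 95.847 − 50.259 = 45.588 N and a = 45.588 / 15.2 = 2.9992 m/s².
Starting from rest, L = ½at², so t = √(2L/a) = √(2 × 7.8 / 2.9992) = 2.2807 s.

2.3 s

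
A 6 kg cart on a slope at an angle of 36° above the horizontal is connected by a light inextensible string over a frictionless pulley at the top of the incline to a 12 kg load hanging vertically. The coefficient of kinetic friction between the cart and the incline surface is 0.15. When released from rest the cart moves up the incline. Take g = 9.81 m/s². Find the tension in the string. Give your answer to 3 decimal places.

67.067 N

For the cart on the incline: the weight component along the slope is m₁g sin 36° = 6 × 9.81 × 0.5878 = 34.598 N and the normal force is N = m₁g cos 36° = 47.619 N.
Kinetic friction opposes the cart's motion up the incline: f = μN = 0.15 × 47.619 = 7.143 N acting down the slope.
Newton's second law for the cart (up-slope positive): T − 34.598 − 7.143 = 6 a. For the hanging load (downward positive): 12 × 9.81 − T = 12 a.
Adding the two equations eliminates T: 75.979 = 18 a, so a = 4.2211 m/s².
Then from the hanging load's equation, T = 12 × (9.81 − 4.2211) = 67.067 N.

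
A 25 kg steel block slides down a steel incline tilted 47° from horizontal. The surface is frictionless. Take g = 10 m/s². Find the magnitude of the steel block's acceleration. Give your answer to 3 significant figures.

Resolving the weight along the incline: the component pulling the steel block down the slope is mg sin 47° = 25 × 10 × 0.7314 = 182.850 N, and the normal force is N = mg cos 47° = 25 × 10 × 0.6820 = 170.500 N.
With no friction the net force along the incline is 182.850 N, so a = g sin 47° = 182.850 / 25 = 7.3140 m/s².

7.31 m/s²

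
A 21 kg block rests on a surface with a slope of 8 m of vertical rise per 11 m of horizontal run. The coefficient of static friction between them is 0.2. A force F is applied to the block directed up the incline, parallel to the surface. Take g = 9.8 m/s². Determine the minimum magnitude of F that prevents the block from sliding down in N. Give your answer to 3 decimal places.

87.758 N

The normal force is N = mg cos 36.03° = 166.438 N. With F at its minimum the block is on the verge of sliding down, so static friction is at its maximum μ_s N = 0.2 × 166.438 = 33.288 N and acts up the slope.
Equilibrium along the incline: F + μ_s N = mg sin 36.03°, so F = 121.046 − 33.288 = 87.758 N.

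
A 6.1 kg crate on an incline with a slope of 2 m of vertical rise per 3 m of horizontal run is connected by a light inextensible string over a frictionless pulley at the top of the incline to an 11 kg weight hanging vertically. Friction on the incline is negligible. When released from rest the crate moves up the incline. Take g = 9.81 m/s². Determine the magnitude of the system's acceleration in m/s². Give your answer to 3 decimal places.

For the crate on the incline: the weight component along the slope is m₁g sin 33.69° = 6.1 × 9.81 × 0.5547 = 33.194 N and the normal force is N = m₁g cos 33.69° = 49.791 N.
Newton's second law for the crate (up-slope positive): T − 33.194 = 6.1 a. For the hanging weight (downward positive): 11 × 9.81 − T = 11 a.
Adding the two equations eliminates T: 74.716 = 17.1 a, so a = 4.3694 m/s².

4.369 m/s²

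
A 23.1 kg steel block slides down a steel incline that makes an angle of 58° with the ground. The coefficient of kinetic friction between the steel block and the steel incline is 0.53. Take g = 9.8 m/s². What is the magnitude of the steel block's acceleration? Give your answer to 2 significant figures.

Resolving the weight along the incline: the component pulling the steel block down the slope is mg sin 58° = 23.1 × 9.8 × 0.8480 = 191.970 N, and the normal force is N = mg cos 58° = 23.1 × 9.8 × 0.5299 = 119.959 N.
Kinetic friction acts up the slope with magnitude f = μN = 0.53 × 119.959 = 63.578 N.
Net force along the incline is 191.970 − 63.578 = 128.392 N, so a = 128.392 / 23.1 = 5.5581 m/s².

5.6 m/s²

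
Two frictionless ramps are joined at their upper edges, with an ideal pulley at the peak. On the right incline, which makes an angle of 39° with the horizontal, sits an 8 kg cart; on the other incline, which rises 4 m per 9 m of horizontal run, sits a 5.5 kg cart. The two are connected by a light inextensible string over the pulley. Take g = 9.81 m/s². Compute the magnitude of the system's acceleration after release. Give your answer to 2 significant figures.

2.0 m/s²

Resolve each weight along its own incline: the 8 kg mass has component 8 × 9.81 × sin 39° = 49.389 N down its slope, and the 5.5 kg mass has 5.5 × 9.81 × sin 23.96° = 21.913 N down its slope.
The 8 kg side's 49.389 N exceeds the other side's 21.913 N, so that mass slides down and the 5.5 kg mass slides up. Taking that direction as positive, Newton's second law for the whole system gives 49.389 − 21.913 = (8 + 5.5) a, so a = 27.476 / 13.5 = 2.0353 m/s².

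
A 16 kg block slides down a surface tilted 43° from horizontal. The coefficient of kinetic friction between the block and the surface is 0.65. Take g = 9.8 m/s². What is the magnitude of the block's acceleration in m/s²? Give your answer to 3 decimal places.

2.025 m/s²

Resolving the weight along the incline: the component pulling the block down the slope is mg sin 43° = 16 × 9.8 × 0.6820 = 106.938 N, and the normal force is N = mg cos 43° = 16 × 9.8 × 0.7314 = 114.684 N.
Kinetic friction acts up the slope with magnitude f = μN = 0.65 × 114.684 = 74.545 N.
Net force along the incline is 106.938 − 74.545 = 32.393 N, so a = 32.393 / 16 = 2.0246 m/s².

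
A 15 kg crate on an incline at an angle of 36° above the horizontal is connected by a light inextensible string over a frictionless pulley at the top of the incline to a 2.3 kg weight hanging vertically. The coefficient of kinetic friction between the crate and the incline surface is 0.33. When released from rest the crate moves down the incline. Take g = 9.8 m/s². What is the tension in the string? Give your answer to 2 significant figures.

For the crate on the incline: the weight component along the slope is m₁g sin 36° = 15 × 9.8 × 0.5878 = 86.407 N and the normal force is N = m₁g cos 36° = 118.925 N.
Kinetic friction opposes the crate's motion down the incline: f = μN = 0.33 × 118.925 = 39.245 N acting up the slope.
Newton's second law for the crate (down-slope positive): 86.407 − 39.245 − T = 15 a. For the hanging weight (upward positive): T − 2.3 × 9.8 = 2.3 a.
Adding the two equations eliminates T: 24.622 = 17.3 a, so a = 1.4232 m/s².
Then from the hanging weight's equation, T = 2.3 × (9.8 + 1.4232) = 25.813 N.

26 N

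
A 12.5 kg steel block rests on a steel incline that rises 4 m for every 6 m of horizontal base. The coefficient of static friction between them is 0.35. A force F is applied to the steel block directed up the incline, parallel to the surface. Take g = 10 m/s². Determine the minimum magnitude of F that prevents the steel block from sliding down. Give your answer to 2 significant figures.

The normal force is N = mg cos 33.69° = 104.006 N. With F at its minimum the steel block is on the verge of sliding down, so static friction is at its maximum μ_s N = 0.35 × 104.006 = 36.402 N and acts up the slope.
Equilibrium along the incline: F + μ_s N = mg sin 33.69°, so F = 69.338 − 36.402 = 32.936 N.

33 N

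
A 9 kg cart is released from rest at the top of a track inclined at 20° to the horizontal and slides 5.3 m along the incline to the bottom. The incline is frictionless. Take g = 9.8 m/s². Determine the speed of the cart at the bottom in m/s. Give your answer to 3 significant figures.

The weight component along the incline is mg sin 20° = 30.166 N and the normal force is N = mg cos 20° = 82.881 N.
With no friction, a = g sin 20° = 3.3518 m/s².
Starting from rest over a distance of 5.3 m, v² = 2aL = 2 × 3.3518 × 5.3 = 35.5291, so v = 5.9606 m/s.

5.96 m/s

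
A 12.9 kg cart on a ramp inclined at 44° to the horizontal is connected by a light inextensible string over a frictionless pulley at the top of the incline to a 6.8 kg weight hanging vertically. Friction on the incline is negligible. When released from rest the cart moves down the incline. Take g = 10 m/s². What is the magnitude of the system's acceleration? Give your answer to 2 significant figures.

1.1 m/s²

For the cart on the incline: the weight component along the slope is m₁g sin 44° = 12.9 × 10 × 0.6947 = 89.616 N and the normal force is N = m₁g cos 44° = 92.795 N.
Newton's second law for the cart (down-slope positive): 89.616 − T = 12.9 a. For the hanging weight (upward positive): T − 6.8 × 10 = 6.8 a.
Adding the two equations eliminates T: 21.616 = 19.7 a, so a = 1.0973 m/s².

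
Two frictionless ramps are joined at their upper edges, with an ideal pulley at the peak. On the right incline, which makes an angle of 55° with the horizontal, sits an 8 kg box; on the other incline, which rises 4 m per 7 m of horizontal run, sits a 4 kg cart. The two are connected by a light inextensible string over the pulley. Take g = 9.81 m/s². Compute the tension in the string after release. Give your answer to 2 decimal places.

Resolve each weight along its own incline: the 8 kg mass has component 8 × 9.81 × sin 55° = 64.287 N down its slope, and the 4 kg mass has 4 × 9.81 × sin 29.74° = 19.468 N down its slope.
The 8 kg side's 64.287 N exceeds the other side's 19.468 N, so that mass slides down and the 4 kg mass slides up. Taking that direction as positive, Newton's second law for the whole system gives 64.287 − 19.468 = (8 + 4) a, so a = 44.819 / 12 = 3.7349 m/s².
For the 4 kg mass (up-slope positive): T − 19.468 = 4 × 3.7349, so T = 34.408 N.

34.41 N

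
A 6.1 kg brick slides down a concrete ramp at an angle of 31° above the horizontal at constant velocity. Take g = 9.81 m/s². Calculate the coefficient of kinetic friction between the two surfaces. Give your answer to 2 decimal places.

At constant velocity the net force along the incline is zero: mg sin 31° = μ mg cos 31°.
So μ = tan 31° = 0.5150 / 0.8572 = 0.6008.

0.60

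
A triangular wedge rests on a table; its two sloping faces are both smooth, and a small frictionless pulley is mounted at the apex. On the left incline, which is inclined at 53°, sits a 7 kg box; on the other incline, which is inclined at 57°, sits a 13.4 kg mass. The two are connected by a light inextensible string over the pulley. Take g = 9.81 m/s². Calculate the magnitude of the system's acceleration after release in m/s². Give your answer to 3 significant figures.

Resolve each weight along its own incline: the 7 kg mass has component 7 × 9.81 × sin 53° = 54.842 N down its slope, and the 13.4 kg mass has 13.4 × 9.81 × sin 57° = 110.247 N down its slope.
The 13.4 kg side's 110.247 N exceeds the other side's 54.842 N, so that mass slides down and the 7 kg mass slides up. Taking that direction as positive, Newton's second law for the whole system gives 110.247 − 54.842 = (7 + 13.4) a, so a = 55.405 / 20.4 = 2.7159 m/s².

2.72 m/s²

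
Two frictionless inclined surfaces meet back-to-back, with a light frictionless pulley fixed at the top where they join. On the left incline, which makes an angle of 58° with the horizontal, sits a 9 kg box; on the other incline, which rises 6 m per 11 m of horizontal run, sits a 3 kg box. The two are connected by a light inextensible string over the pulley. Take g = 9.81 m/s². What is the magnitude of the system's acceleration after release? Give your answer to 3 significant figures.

Resolve each weight along its own incline: the 9 kg mass has component 9 × 9.81 × sin 58° = 74.874 N down its slope, and the 3 kg mass has 3 × 9.81 × sin 28.61° = 14.093 N down its slope.
The 9 kg side's 74.874 N exceeds the other side's 14.093 N, so that mass slides down and the 3 kg mass slides up. Taking that direction as positive, Newton's second law for the whole system gives 74.874 − 14.093 = (9 + 3) a, so a = 60.781 / 12 = 5.0651 m/s².

5.07 m/s²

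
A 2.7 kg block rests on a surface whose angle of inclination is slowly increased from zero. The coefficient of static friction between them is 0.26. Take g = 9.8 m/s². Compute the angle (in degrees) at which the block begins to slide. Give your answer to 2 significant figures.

At the threshold of sliding, static friction is at its maximum μ_s N and exactly balances the weight component along the incline: mg sin θ = μ_s mg cos θ.
Hence tan θ = μ_s = 0.26, so θ = arctan(0.26) = 14.5742°.

15°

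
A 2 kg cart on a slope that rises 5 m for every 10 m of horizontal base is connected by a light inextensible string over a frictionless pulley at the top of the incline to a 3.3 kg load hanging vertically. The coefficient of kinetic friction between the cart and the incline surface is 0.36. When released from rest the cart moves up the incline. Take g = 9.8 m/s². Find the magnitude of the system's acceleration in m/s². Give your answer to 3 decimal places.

For the cart on the incline: the weight component along the slope is m₁g sin 26.57° = 2 × 9.8 × 0.4472 = 8.765 N and the normal force is N = m₁g cos 26.57° = 17.531 N.
Kinetic friction opposes the cart's motion up the incline: f = μN = 0.36 × 17.531 = 6.311 N acting down the slope.
Newton's second law for the cart (up-slope positive): T − 8.765 − 6.311 = 2 a. For the hanging load (downward positive): 3.3 × 9.8 − T = 3.3 a.
Adding the two equations eliminates T: 17.264 = 5.3 a, so a = 3.2574 m/s².

3.257 m/s²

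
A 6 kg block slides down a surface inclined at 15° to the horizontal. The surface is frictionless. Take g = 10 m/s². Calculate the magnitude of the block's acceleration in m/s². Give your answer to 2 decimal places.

2.59 m/s²

Resolving the weight along the incline: the component pulling the block down the slope is mg sin 15° = 6 × 10 × 0.2588 = 15.528 N, and the normal force is N = mg cos 15° = 6 × 10 × 0.9659 = 57.954 N.
With no friction the net force along the incline is 15.528 N, so a = g sin 15° = 15.528 / 6 = 2.5880 m/s².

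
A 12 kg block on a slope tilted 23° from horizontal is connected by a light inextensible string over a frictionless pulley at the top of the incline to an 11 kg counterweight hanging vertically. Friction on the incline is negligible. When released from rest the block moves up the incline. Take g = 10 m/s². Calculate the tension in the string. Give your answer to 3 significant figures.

79.8 N

For the block on the incline: the weight component along the slope is m₁g sin 23° = 12 × 10 × 0.3907 = 46.884 N and the normal force is N = m₁g cos 23° = 110.461 N.
Newton's second law for the block (up-slope positive): T − 46.884 = 12 a. For the hanging counterweight (downward positive): 11 × 10 − T = 11 a.
Adding the two equations eliminates T: 63.116 = 23 a, so a = 2.7442 m/s².
Then from the hanging counterweight's equation, T = 11 × (10 − 2.7442) = 79.814 N.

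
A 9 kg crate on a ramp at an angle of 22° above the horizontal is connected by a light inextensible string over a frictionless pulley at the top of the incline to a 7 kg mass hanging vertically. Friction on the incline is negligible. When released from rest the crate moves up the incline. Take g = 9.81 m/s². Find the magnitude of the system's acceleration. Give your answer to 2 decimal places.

2.22 m/s²

For the crate on the incline: the weight component along the slope is m₁g sin 22° = 9 × 9.81 × 0.3746 = 33.073 N and the normal force is N = m₁g cos 22° = 81.861 N.
Newton's second law for the crate (up-slope positive): T − 33.073 = 9 a. For the hanging mass (downward positive): 7 × 9.81 − T = 7 a.
Adding the two equations eliminates T: 35.597 = 16 a, so a = 2.2248 m/s².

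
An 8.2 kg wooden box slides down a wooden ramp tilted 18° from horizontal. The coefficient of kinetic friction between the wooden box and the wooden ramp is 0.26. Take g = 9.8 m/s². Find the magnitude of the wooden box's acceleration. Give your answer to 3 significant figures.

Resolving the weight along the incline: the component pulling the wooden box down the slope is mg sin 18° = 8.2 × 9.8 × 0.3090 = 24.831 N, and the normal force is N = mg cos 18° = 8.2 × 9.8 × 0.9511 = 76.430 N.
Kinetic friction acts up the slope with magnitude f = μN = 0.26 × 76.430 = 19.872 N.
Net force along the incline is 24.831 − 19.872 = 4.959 N, so a = 4.959 / 8.2 = 0.6048 m/s².

0.605 m/s²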